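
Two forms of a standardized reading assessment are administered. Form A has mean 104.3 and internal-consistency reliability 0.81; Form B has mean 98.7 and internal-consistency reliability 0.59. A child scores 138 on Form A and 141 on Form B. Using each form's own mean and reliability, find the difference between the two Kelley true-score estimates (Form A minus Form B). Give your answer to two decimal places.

T̂_A = 0.81(138) + 0.19(104.3) = 131.5970
T̂_B = 0.59(141) + 0.41(98.7) = 123.6570
T̂_A − T̂_B = 7.9400

7.94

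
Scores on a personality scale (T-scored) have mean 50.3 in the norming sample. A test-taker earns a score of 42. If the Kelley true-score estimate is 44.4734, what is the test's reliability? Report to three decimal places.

0.702

T̂ = ρX + (1 − ρ)μ  ⇒  T̂ − μ = ρ(X − μ)
ρ = (T̂ − μ)/(X − μ) = (44.4734 − 50.3) / (42 − 50.3) = -5.8266 / -8.3 = 0.70200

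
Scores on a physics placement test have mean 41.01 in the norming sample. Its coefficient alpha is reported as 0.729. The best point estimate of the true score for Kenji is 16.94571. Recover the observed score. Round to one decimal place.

8.0

T̂ = ρX + (1 − ρ)μ  ⇒  X = (T̂ − (1 − ρ)μ) / ρ
X = (16.94571 − 0.271 × 41.01) / 0.729 = (16.94571 − 11.11371) / 0.729 = 5.83200 / 0.729 = 8.000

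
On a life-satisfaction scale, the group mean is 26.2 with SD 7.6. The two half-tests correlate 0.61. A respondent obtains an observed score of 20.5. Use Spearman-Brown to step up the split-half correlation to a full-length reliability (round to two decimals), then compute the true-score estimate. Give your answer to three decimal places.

Spearman-Brown: ρ = 2r/(1 + r) = 2(0.61)/(1 + 0.61) = 1.220/1.61 = 0.7578 → 0.76
T̂ = 0.76(20.5) + 0.24(26.2) = 15.580 + 6.288 = 21.8680 → 21.868

21.868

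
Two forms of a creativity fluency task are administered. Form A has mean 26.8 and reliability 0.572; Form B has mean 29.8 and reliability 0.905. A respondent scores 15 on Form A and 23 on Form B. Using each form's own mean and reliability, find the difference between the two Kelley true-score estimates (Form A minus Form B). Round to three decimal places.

-3.596

T̂_A = 0.572(15) + 0.428(26.8) = 20.05040
T̂_B = 0.905(23) + 0.095(29.8) = 23.64600
T̂_A − T̂_B = -3.59560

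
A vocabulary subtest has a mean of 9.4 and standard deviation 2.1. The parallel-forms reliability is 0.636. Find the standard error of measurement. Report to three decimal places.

1.267

SEM = SD · √(1 − ρ) = 2.1 × √0.364 = 2.1 × 0.6033 = 1.2670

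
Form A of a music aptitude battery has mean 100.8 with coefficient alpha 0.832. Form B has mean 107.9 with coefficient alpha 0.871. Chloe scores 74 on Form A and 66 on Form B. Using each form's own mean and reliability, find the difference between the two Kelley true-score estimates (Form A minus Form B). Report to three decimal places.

7.097

T̂_A = 0.832(74) + 0.168(100.8) = 78.50240
T̂_B = 0.871(66) + 0.129(107.9) = 71.40510
T̂_A − T̂_B = 7.09730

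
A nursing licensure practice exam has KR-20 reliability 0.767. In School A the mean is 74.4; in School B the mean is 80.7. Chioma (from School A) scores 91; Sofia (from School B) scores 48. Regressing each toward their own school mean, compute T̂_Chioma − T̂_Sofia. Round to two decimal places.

T̂_Chioma = 0.767(91) + 0.233(74.4) = 87.1322
T̂_Sofia = 0.767(48) + 0.233(80.7) = 55.6191
Difference = 87.1322 − 55.6191 = 31.5131

31.51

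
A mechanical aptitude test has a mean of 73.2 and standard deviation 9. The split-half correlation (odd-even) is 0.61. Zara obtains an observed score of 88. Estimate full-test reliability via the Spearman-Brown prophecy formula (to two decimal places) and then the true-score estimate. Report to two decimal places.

Spearman-Brown: ρ = 2r/(1 + r) = 2(0.61)/(1 + 0.61) = 1.220/1.61 = 0.7578 → 0.76
T̂ = ρX + (1 − ρ)μ
  = 0.76 × 88 + 0.24 × 73.2
  = 66.88 + 17.568
  = 84.448
  ≈ 84.45

84.45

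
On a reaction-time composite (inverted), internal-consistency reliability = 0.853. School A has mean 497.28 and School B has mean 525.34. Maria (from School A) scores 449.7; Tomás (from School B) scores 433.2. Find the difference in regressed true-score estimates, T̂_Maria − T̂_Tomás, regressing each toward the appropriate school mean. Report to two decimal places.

9.95

T̂_Maria = 0.853(449.7) + 0.147(497.28) = 456.6943
T̂_Tomás = 0.853(433.2) + 0.147(525.34) = 446.7446
Difference = 456.6943 − 446.7446 = 9.9497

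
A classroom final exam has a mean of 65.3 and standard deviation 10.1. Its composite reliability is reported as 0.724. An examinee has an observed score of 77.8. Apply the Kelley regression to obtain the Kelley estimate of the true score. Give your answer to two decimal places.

74.35

T̂ = 0.724(77.8) + 0.276(65.3) = 56.3272 + 18.0228 = 74.350 → 74.35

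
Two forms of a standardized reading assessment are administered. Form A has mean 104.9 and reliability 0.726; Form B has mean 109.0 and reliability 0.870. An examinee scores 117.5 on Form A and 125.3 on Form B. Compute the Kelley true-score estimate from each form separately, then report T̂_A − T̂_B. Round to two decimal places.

-9.13

T̂_A = 0.726(117.5) + 0.274(104.9) = 114.0476
T̂_B = 0.870(125.3) + 0.130(109.0) = 123.1810
T̂_A − T̂_B = -9.1334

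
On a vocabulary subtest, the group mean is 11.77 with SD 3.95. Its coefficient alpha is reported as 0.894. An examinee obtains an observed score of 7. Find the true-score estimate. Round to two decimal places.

Regress the observed score toward the mean by the unreliability: T̂ = 0.894·7 + 0.106·11.77 = 6.258 + 1.24762 = 7.506.

7.51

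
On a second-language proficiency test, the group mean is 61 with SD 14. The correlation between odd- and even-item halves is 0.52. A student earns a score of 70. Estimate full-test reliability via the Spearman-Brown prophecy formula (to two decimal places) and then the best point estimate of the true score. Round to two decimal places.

67.12

Spearman-Brown: ρ = 2r/(1 + r) = 2(0.52)/(1 + 0.52) = 1.040/1.52 = 0.6842 → 0.68
Weight the observed score by reliability and the mean by (1 − reliability): T̂ = 0.68·70 + 0.32·61 = 47.60 + 19.52 = 67.120.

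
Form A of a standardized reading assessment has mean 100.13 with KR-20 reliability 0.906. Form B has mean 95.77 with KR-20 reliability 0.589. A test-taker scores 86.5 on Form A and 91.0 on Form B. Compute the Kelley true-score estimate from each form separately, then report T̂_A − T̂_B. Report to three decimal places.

T̂_A = 0.906(86.5) + 0.094(100.13) = 87.78122
T̂_B = 0.589(91.0) + 0.411(95.77) = 92.96047
T̂_A − T̂_B = -5.17925

-5.179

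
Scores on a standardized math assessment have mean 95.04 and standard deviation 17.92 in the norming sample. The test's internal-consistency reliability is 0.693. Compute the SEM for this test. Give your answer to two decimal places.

SEM = SD · √(1 − ρ) = 17.92 × √0.307 = 17.92 × 0.5541 = 9.929

9.93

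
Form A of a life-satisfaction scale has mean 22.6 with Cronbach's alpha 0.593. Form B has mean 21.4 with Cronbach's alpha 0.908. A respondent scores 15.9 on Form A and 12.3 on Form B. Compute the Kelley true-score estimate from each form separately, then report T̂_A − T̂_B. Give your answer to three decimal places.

5.490

T̂_A = 0.593(15.9) + 0.407(22.6) = 18.62690
T̂_B = 0.908(12.3) + 0.092(21.4) = 13.13720
T̂_A − T̂_B = 5.48970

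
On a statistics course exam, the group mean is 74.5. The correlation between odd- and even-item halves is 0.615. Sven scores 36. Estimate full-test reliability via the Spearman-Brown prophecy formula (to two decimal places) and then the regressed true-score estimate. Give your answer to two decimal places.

45.24

Spearman-Brown: ρ = 2r/(1 + r) = 2(0.615)/(1 + 0.615) = 1.2300/1.615 = 0.7616 → 0.76
T̂ = ρX + (1 − ρ)μ
  = 0.76 × 36 + 0.24 × 74.5
  = 27.36 + 17.880
  = 45.240
  ≈ 45.24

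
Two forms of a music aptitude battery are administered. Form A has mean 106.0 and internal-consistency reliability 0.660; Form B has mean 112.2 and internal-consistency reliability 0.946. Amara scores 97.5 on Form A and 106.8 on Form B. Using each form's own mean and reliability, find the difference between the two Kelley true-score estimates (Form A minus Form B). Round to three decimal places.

T̂_A = 0.660(97.5) + 0.340(106.0) = 100.39000
T̂_B = 0.946(106.8) + 0.054(112.2) = 107.09160
T̂_A − T̂_B = -6.70160

-6.702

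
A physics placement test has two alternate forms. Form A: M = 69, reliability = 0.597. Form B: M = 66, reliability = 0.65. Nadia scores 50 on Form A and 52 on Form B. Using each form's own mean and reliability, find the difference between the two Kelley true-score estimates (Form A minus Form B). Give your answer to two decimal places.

0.76

T̂_A = 0.597(50) + 0.403(69) = 57.6570
T̂_B = 0.65(52) + 0.35(66) = 56.9000
T̂_A − T̂_B = 0.7570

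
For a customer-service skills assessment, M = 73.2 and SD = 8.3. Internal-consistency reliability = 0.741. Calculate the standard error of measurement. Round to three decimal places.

4.224

SEM = SD · √(1 − ρ) = 8.3 × √0.259 = 8.3 × 0.5089 = 4.2240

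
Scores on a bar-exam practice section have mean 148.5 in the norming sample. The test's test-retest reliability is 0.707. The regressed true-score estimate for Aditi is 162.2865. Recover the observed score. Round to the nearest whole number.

168

T̂ = ρX + (1 − ρ)μ  ⇒  X = (T̂ − (1 − ρ)μ) / ρ
X = (162.2865 − 0.293 × 148.5) / 0.707 = (162.2865 − 43.5105) / 0.707 = 118.7760 / 0.707 = 168.00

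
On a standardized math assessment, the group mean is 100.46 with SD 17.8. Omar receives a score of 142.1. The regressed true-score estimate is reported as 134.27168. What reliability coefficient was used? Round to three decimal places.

0.812

T̂ = ρX + (1 − ρ)μ  ⇒  T̂ − μ = ρ(X − μ)
ρ = (T̂ − μ)/(X − μ) = (134.27168 − 100.46) / (142.1 − 100.46) = 33.81168 / 41.64 = 0.81200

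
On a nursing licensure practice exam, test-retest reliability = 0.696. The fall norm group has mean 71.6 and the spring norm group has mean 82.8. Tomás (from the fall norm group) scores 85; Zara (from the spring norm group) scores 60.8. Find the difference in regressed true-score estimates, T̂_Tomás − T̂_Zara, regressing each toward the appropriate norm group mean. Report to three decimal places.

T̂_Tomás = 0.696(85) + 0.304(71.6) = 80.92640
T̂_Zara = 0.696(60.8) + 0.304(82.8) = 67.48800
Difference = 80.92640 − 67.48800 = 13.43840

13.438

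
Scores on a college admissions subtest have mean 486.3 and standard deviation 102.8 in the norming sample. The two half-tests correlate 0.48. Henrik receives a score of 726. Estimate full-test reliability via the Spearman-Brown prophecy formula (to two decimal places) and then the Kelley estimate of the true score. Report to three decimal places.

Spearman-Brown: ρ = 2r/(1 + r) = 2(0.48)/(1 + 0.48) = 0.960/1.48 = 0.6486 → 0.65
T̂ = 0.65(726) + 0.35(486.3) = 471.90 + 170.205 = 642.1050 → 642.105

642.105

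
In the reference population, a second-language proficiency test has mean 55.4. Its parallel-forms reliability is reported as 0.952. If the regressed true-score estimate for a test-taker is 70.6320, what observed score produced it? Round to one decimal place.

T̂ = ρX + (1 − ρ)μ  ⇒  X = (T̂ − (1 − ρ)μ) / ρ
X = (70.6320 − 0.048 × 55.4) / 0.952 = (70.6320 − 2.6592) / 0.952 = 67.9728 / 0.952 = 71.400

71.4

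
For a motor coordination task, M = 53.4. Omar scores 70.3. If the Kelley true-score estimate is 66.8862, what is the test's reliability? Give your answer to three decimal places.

T̂ = ρX + (1 − ρ)μ  ⇒  T̂ − μ = ρ(X − μ)
ρ = (T̂ − μ)/(X − μ) = (66.8862 − 53.4) / (70.3 − 53.4) = 13.4862 / 16.9 = 0.79800

0.798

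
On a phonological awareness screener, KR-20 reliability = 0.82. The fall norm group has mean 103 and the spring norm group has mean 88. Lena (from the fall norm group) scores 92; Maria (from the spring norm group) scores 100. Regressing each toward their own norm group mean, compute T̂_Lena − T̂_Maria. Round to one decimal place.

-3.9

T̂_Lena = 0.82(92) + 0.18(103) = 93.980
T̂_Maria = 0.82(100) + 0.18(88) = 97.840
Difference = 93.980 − 97.840 = -3.860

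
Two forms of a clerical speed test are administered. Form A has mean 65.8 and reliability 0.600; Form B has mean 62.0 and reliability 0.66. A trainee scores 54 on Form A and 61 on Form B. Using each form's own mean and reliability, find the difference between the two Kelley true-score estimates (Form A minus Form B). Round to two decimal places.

-2.62

T̂_A = 0.600(54) + 0.400(65.8) = 58.7200
T̂_B = 0.66(61) + 0.34(62.0) = 61.3400
T̂_A − T̂_B = -2.6200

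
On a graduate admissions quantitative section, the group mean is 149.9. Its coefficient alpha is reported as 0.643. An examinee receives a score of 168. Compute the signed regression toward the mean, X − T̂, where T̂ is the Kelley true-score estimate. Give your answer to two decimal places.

6.46

T̂ = 0.643(168) + 0.357(149.9) = 108.024 + 53.5143 = 161.5383 → 161.538
X − T̂ = 168 − 161.538 = 6.462 → 6.46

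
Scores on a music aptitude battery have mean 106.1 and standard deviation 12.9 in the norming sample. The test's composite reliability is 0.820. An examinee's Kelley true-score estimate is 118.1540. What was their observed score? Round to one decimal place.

120.8

T̂ = ρX + (1 − ρ)μ  ⇒  X = (T̂ − (1 − ρ)μ) / ρ
X = (118.1540 − 0.180 × 106.1) / 0.820 = (118.1540 − 19.0980) / 0.820 = 99.0560 / 0.820 = 120.800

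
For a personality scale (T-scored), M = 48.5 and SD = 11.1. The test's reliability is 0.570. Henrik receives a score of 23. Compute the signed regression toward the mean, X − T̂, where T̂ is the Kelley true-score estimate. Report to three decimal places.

T̂ = ρX + (1 − ρ)μ
  = 0.570 × 23 + 0.430 × 48.5
  = 13.110 + 20.8550
  = 33.96500
  ≈ 33.9650
X − T̂ = 23 − 33.9650 = -10.9650 → -10.965

-10.965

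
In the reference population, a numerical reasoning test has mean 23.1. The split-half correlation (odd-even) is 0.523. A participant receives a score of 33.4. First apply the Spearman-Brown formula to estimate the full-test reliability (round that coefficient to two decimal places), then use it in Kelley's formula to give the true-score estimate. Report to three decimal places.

30.207

Spearman-Brown: ρ = 2r/(1 + r) = 2(0.523)/(1 + 0.523) = 1.0460/1.523 = 0.6868 → 0.69
T̂ = ρX + (1 − ρ)μ
  = 0.69 × 33.4 + 0.31 × 23.1
  = 23.046 + 7.161
  = 30.2070
  ≈ 30.207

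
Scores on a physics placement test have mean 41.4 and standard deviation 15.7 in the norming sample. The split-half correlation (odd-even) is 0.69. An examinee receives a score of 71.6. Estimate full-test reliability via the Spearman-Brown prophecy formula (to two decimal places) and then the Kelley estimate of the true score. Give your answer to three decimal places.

Spearman-Brown: ρ = 2r/(1 + r) = 2(0.69)/(1 + 0.69) = 1.380/1.69 = 0.8166 → 0.82
T̂ = ρX + (1 − ρ)μ
  = 0.82 × 71.6 + 0.18 × 41.4
  = 58.712 + 7.452
  = 66.1640
  ≈ 66.164

66.164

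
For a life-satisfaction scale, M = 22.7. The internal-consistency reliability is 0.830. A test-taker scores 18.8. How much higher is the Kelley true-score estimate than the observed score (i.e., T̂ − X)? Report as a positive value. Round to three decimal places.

0.663

T̂ = 0.830(18.8) + 0.170(22.7) = 15.6040 + 3.8590 = 19.46300 → 19.4630
T̂ − X = 19.4630 − 18.8 = 0.6630 → 0.663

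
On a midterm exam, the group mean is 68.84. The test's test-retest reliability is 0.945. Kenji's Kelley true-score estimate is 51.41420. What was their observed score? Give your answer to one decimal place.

50.4

T̂ = ρX + (1 − ρ)μ  ⇒  X = (T̂ − (1 − ρ)μ) / ρ
X = (51.41420 − 0.055 × 68.84) / 0.945 = (51.41420 − 3.78620) / 0.945 = 47.62800 / 0.945 = 50.400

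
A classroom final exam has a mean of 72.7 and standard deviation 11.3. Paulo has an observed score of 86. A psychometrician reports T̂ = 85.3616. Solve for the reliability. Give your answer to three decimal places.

0.952

T̂ = ρX + (1 − ρ)μ  ⇒  T̂ − μ = ρ(X − μ)
ρ = (T̂ − μ)/(X − μ) = (85.3616 − 72.7) / (86 − 72.7) = 12.6616 / 13.3 = 0.95200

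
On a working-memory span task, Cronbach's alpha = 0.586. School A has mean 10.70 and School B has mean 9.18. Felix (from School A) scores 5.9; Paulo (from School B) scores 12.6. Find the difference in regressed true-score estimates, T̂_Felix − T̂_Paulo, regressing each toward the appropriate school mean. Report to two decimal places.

-3.30

T̂_Felix = 0.586(5.9) + 0.414(10.70) = 7.8872
T̂_Paulo = 0.586(12.6) + 0.414(9.18) = 11.1841
Difference = 7.8872 − 11.1841 = -3.2969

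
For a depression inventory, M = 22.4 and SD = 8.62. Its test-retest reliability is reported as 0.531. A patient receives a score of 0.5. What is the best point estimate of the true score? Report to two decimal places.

10.77

Regress the observed score toward the mean by the unreliability: T̂ = 0.531·0.5 + 0.469·22.4 = 0.2655 + 10.5056 = 10.771.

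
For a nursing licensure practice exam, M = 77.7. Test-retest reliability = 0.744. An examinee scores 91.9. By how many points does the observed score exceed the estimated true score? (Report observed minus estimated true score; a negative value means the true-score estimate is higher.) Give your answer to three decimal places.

3.635

T̂ = ρX + (1 − ρ)μ
  = 0.744 × 91.9 + 0.256 × 77.7
  = 68.3736 + 19.8912
  = 88.26480
  ≈ 88.2648
X − T̂ = 91.9 − 88.2648 = 3.6352 → 3.635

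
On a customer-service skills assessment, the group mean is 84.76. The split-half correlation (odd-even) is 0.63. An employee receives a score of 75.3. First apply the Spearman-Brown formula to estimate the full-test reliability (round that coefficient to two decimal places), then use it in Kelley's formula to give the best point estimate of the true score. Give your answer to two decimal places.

Spearman-Brown: ρ = 2r/(1 + r) = 2(0.63)/(1 + 0.63) = 1.260/1.63 = 0.7730 → 0.77
T̂ = ρX + (1 − ρ)μ
  = 0.77 × 75.3 + 0.23 × 84.76
  = 57.981 + 19.4948
  = 77.476
  ≈ 77.48

77.48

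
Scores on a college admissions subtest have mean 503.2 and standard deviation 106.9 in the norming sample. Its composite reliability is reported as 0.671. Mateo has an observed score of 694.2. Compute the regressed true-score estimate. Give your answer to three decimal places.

T̂ = ρX + (1 − ρ)μ
  = 0.671 × 694.2 + 0.329 × 503.2
  = 465.8082 + 165.5528
  = 631.3610
  ≈ 631.361

631.361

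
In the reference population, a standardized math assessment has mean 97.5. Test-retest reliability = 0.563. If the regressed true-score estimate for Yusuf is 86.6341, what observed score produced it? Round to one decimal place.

T̂ = ρX + (1 − ρ)μ  ⇒  X = (T̂ − (1 − ρ)μ) / ρ
X = (86.6341 − 0.437 × 97.5) / 0.563 = (86.6341 − 42.6075) / 0.563 = 44.0266 / 0.563 = 78.200

78.2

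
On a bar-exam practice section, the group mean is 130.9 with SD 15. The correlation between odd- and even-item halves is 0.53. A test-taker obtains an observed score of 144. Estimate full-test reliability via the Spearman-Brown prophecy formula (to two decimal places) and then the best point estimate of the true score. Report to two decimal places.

Spearman-Brown: ρ = 2r/(1 + r) = 2(0.53)/(1 + 0.53) = 1.060/1.53 = 0.6928 → 0.69
T̂ = ρX + (1 − ρ)μ
  = 0.69 × 144 + 0.31 × 130.9
  = 99.36 + 40.579
  = 139.939
  ≈ 139.94

139.94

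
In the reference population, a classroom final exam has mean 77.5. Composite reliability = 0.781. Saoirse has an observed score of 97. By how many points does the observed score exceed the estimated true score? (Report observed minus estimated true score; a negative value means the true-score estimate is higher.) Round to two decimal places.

Regress the observed score toward the mean by the unreliability: T̂ = 0.781·97 + 0.219·77.5 = 75.757 + 16.9725 = 92.7295.
X − T̂ = 97 − 92.730 = 4.270 → 4.27

4.27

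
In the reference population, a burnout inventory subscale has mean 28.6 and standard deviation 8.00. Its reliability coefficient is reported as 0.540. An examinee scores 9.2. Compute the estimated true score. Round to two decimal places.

T̂ = ρX + (1 − ρ)μ
  = 0.540 × 9.2 + 0.460 × 28.6
  = 4.9680 + 13.1560
  = 18.124
  ≈ 18.12

18.12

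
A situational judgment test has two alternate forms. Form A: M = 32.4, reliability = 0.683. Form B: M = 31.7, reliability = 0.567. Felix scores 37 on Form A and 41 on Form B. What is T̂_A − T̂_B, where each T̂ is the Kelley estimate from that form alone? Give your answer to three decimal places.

T̂_A = 0.683(37) + 0.317(32.4) = 35.54180
T̂_B = 0.567(41) + 0.433(31.7) = 36.97310
T̂_A − T̂_B = -1.43130

-1.431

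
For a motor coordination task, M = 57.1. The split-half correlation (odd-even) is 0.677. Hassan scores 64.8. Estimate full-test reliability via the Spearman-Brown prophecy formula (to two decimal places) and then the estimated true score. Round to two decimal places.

Spearman-Brown: ρ = 2r/(1 + r) = 2(0.677)/(1 + 0.677) = 1.3540/1.677 = 0.8074 → 0.81
Kelley's formula gives T̂ = 0.81·64.8 + 0.19·57.1 = 52.488 + 10.849 = 63.337.

63.34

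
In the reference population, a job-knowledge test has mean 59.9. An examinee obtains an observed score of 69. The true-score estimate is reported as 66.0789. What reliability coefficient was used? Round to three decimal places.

0.679

T̂ = ρX + (1 − ρ)μ  ⇒  T̂ − μ = ρ(X − μ)
ρ = (T̂ − μ)/(X − μ) = (66.0789 − 59.9) / (69 − 59.9) = 6.1789 / 9.1 = 0.67900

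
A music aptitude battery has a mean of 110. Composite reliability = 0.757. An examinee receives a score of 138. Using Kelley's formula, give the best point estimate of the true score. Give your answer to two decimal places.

131.20

Regress the observed score toward the mean by the unreliability: T̂ = 0.757·138 + 0.243·110 = 104.466 + 26.730 = 131.196.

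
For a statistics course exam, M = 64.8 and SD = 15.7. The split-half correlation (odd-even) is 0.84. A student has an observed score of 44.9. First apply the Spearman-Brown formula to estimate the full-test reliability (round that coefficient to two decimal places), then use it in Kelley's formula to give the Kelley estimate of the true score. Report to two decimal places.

Spearman-Brown: ρ = 2r/(1 + r) = 2(0.84)/(1 + 0.84) = 1.680/1.84 = 0.9130 → 0.91
T̂ = 0.91(44.9) + 0.09(64.8) = 40.859 + 5.832 = 46.691 → 46.69

46.69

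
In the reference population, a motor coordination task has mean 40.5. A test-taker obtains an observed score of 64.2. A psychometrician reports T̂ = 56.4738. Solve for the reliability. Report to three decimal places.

T̂ = ρX + (1 − ρ)μ  ⇒  T̂ − μ = ρ(X − μ)
ρ = (T̂ − μ)/(X − μ) = (56.4738 − 40.5) / (64.2 − 40.5) = 15.9738 / 23.7 = 0.67400

0.674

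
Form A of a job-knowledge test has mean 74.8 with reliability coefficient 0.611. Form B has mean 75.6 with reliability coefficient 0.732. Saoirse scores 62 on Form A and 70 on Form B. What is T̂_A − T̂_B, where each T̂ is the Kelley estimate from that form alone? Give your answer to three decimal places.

-4.522

T̂_A = 0.611(62) + 0.389(74.8) = 66.97920
T̂_B = 0.732(70) + 0.268(75.6) = 71.50080
T̂_A − T̂_B = -4.52160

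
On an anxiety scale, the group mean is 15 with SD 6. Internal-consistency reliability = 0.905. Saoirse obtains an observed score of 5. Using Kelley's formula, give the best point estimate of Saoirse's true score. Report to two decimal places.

Regress the observed score toward the mean by the unreliability: T̂ = 0.905·5 + 0.095·15 = 4.525 + 1.425 = 5.950.

5.95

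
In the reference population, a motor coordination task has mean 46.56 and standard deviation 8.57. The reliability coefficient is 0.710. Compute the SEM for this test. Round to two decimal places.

4.62

SEM = SD · √(1 − ρ) = 8.57 × √0.290 = 8.57 × 0.5385 = 4.615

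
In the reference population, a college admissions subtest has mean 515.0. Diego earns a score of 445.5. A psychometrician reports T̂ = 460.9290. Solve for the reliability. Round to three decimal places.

T̂ = ρX + (1 − ρ)μ  ⇒  T̂ − μ = ρ(X − μ)
ρ = (T̂ − μ)/(X − μ) = (460.9290 − 515.0) / (445.5 − 515.0) = -54.0710 / -69.5 = 0.77800

0.778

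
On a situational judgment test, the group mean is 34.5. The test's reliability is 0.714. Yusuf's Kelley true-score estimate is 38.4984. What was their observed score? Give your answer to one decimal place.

40.1

T̂ = ρX + (1 − ρ)μ  ⇒  X = (T̂ − (1 − ρ)μ) / ρ
X = (38.4984 − 0.286 × 34.5) / 0.714 = (38.4984 − 9.8670) / 0.714 = 28.6314 / 0.714 = 40.100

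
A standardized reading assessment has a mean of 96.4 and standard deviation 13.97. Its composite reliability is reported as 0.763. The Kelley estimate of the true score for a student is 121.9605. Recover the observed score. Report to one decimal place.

129.9

T̂ = ρX + (1 − ρ)μ  ⇒  X = (T̂ − (1 − ρ)μ) / ρ
X = (121.9605 − 0.237 × 96.4) / 0.763 = (121.9605 − 22.8468) / 0.763 = 99.1137 / 0.763 = 129.900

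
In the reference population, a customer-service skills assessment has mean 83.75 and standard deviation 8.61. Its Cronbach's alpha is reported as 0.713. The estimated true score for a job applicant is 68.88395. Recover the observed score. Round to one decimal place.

62.9

T̂ = ρX + (1 − ρ)μ  ⇒  X = (T̂ − (1 − ρ)μ) / ρ
X = (68.88395 − 0.287 × 83.75) / 0.713 = (68.88395 − 24.03625) / 0.713 = 44.84770 / 0.713 = 62.900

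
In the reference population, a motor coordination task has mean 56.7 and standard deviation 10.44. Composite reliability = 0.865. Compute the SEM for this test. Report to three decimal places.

SEM = SD · √(1 − ρ) = 10.44 × √0.135 = 10.44 × 0.3674 = 3.8359

3.836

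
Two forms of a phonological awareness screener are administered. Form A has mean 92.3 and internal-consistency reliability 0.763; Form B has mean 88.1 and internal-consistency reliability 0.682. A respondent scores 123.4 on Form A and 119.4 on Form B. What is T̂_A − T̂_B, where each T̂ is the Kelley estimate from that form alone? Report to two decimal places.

6.58

T̂_A = 0.763(123.4) + 0.237(92.3) = 116.0293
T̂_B = 0.682(119.4) + 0.318(88.1) = 109.4466
T̂_A − T̂_B = 6.5827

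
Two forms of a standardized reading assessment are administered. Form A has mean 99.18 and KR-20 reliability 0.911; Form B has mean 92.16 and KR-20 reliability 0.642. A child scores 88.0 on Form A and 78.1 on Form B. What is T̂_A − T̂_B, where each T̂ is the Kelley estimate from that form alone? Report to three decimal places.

5.862

T̂_A = 0.911(88.0) + 0.089(99.18) = 88.99502
T̂_B = 0.642(78.1) + 0.358(92.16) = 83.13348
T̂_A − T̂_B = 5.86154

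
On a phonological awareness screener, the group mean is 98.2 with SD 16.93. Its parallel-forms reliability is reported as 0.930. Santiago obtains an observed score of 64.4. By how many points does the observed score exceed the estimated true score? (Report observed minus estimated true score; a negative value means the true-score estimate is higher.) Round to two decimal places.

T̂ = ρX + (1 − ρ)μ
  = 0.930 × 64.4 + 0.070 × 98.2
  = 59.8920 + 6.8740
  = 66.7660
  ≈ 66.766
X − T̂ = 64.4 − 66.766 = -2.366 → -2.37

-2.37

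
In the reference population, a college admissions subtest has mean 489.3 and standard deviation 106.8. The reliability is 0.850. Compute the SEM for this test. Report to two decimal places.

41.36

SEM = SD · √(1 − ρ) = 106.8 × √0.150 = 106.8 × 0.3873 = 41.363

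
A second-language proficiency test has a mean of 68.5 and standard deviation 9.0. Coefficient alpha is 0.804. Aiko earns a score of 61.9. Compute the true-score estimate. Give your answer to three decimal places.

63.194

T̂ = 0.804(61.9) + 0.196(68.5) = 49.7676 + 13.4260 = 63.1936 → 63.194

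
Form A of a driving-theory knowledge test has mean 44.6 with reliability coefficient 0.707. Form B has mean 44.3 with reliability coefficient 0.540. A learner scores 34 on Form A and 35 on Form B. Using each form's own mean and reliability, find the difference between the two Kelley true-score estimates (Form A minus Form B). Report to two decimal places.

-2.17

T̂_A = 0.707(34) + 0.293(44.6) = 37.1058
T̂_B = 0.540(35) + 0.460(44.3) = 39.2780
T̂_A − T̂_B = -2.1722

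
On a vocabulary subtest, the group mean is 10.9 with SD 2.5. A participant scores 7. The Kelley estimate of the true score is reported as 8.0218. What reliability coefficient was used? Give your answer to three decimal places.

T̂ = ρX + (1 − ρ)μ  ⇒  T̂ − μ = ρ(X − μ)
ρ = (T̂ − μ)/(X − μ) = (8.0218 − 10.9) / (7 − 10.9) = -2.8782 / -3.9 = 0.73800

0.738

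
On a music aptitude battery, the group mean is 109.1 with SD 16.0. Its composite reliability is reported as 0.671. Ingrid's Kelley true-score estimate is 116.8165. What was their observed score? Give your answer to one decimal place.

120.6

T̂ = ρX + (1 − ρ)μ  ⇒  X = (T̂ − (1 − ρ)μ) / ρ
X = (116.8165 − 0.329 × 109.1) / 0.671 = (116.8165 − 35.8939) / 0.671 = 80.9226 / 0.671 = 120.600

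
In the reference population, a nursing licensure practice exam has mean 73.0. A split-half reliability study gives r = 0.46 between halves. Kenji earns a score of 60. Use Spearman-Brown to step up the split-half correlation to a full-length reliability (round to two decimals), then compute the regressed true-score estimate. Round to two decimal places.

Spearman-Brown: ρ = 2r/(1 + r) = 2(0.46)/(1 + 0.46) = 0.920/1.46 = 0.6301 → 0.63
T̂ = 0.63(60) + 0.37(73.0) = 37.80 + 27.010 = 64.810 → 64.81

64.81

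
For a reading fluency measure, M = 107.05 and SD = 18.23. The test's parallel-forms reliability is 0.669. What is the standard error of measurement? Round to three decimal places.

10.488

SEM = SD · √(1 − ρ) = 18.23 × √0.331 = 18.23 × 0.5753 = 10.4882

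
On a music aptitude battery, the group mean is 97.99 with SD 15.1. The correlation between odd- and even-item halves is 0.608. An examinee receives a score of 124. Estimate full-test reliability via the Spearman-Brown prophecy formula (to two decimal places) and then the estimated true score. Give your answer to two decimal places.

117.76

Spearman-Brown: ρ = 2r/(1 + r) = 2(0.608)/(1 + 0.608) = 1.2160/1.608 = 0.7562 → 0.76
T̂ = 0.76(124) + 0.24(97.99) = 94.24 + 23.5176 = 117.758 → 117.76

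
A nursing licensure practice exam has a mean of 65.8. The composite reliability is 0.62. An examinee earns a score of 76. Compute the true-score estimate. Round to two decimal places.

T̂ = ρX + (1 − ρ)μ
  = 0.62 × 76 + 0.38 × 65.8
  = 47.12 + 25.004
  = 72.124
  ≈ 72.12

72.12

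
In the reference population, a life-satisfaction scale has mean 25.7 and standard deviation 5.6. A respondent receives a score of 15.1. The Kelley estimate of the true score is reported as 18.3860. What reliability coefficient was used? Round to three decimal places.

T̂ = ρX + (1 − ρ)μ  ⇒  T̂ − μ = ρ(X − μ)
ρ = (T̂ − μ)/(X − μ) = (18.3860 − 25.7) / (15.1 − 25.7) = -7.3140 / -10.6 = 0.69000

0.690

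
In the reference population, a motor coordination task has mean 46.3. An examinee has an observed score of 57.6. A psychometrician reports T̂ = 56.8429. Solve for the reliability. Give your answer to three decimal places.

T̂ = ρX + (1 − ρ)μ  ⇒  T̂ − μ = ρ(X − μ)
ρ = (T̂ − μ)/(X − μ) = (56.8429 − 46.3) / (57.6 − 46.3) = 10.5429 / 11.3 = 0.93300

0.933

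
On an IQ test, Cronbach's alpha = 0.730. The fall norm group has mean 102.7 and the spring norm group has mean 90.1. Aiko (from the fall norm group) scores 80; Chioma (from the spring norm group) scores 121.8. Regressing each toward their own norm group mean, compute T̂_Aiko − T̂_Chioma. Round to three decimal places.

T̂_Aiko = 0.730(80) + 0.270(102.7) = 86.12900
T̂_Chioma = 0.730(121.8) + 0.270(90.1) = 113.24100
Difference = 86.12900 − 113.24100 = -27.11200

-27.112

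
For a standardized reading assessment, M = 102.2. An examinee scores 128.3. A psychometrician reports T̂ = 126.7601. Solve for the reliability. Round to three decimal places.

0.941

T̂ = ρX + (1 − ρ)μ  ⇒  T̂ − μ = ρ(X − μ)
ρ = (T̂ − μ)/(X − μ) = (126.7601 − 102.2) / (128.3 − 102.2) = 24.5601 / 26.1 = 0.94100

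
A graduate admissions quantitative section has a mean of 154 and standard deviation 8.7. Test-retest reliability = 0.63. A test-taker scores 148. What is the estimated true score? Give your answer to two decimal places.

150.22

T̂ = 0.63(148) + 0.37(154) = 93.24 + 56.98 = 150.220 → 150.22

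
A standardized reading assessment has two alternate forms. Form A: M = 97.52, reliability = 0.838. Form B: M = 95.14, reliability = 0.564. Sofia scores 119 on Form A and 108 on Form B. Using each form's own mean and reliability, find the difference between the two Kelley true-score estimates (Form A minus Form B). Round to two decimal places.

T̂_A = 0.838(119) + 0.162(97.52) = 115.5202
T̂_B = 0.564(108) + 0.436(95.14) = 102.3930
T̂_A − T̂_B = 13.1272

13.13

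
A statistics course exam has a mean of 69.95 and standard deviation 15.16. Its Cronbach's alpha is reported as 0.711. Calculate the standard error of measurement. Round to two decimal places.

SEM = SD · √(1 − ρ) = 15.16 × √0.289 = 15.16 × 0.5376 = 8.150

8.15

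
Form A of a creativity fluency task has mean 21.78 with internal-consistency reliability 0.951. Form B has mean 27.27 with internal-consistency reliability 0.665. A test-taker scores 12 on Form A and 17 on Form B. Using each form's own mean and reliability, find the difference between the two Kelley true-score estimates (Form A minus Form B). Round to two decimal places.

-7.96

T̂_A = 0.951(12) + 0.049(21.78) = 12.4792
T̂_B = 0.665(17) + 0.335(27.27) = 20.4404
T̂_A − T̂_B = -7.9612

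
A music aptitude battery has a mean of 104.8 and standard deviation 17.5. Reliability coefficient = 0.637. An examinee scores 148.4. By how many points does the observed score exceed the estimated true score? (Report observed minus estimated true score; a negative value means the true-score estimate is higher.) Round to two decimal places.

Weight the observed score by reliability and the mean by (1 − reliability): T̂ = 0.637·148.4 + 0.363·104.8 = 94.5308 + 38.0424 = 132.5732.
X − T̂ = 148.4 − 132.573 = 15.827 → 15.83

15.83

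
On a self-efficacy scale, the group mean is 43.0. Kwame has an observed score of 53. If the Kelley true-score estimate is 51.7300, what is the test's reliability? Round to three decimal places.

0.873

T̂ = ρX + (1 − ρ)μ  ⇒  T̂ − μ = ρ(X − μ)
ρ = (T̂ − μ)/(X − μ) = (51.7300 − 43.0) / (53 − 43.0) = 8.7300 / 10.0 = 0.87300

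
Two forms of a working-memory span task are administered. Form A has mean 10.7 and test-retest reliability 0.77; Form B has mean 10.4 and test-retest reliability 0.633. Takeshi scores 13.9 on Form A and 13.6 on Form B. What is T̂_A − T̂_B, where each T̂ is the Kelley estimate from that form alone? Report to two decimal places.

T̂_A = 0.77(13.9) + 0.23(10.7) = 13.1640
T̂_B = 0.633(13.6) + 0.367(10.4) = 12.4256
T̂_A − T̂_B = 0.7384

0.74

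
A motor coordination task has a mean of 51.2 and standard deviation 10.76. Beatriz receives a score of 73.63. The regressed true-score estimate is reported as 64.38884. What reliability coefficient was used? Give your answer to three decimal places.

0.588

T̂ = ρX + (1 − ρ)μ  ⇒  T̂ − μ = ρ(X − μ)
ρ = (T̂ − μ)/(X − μ) = (64.38884 − 51.2) / (73.63 − 51.2) = 13.18884 / 22.43 = 0.58800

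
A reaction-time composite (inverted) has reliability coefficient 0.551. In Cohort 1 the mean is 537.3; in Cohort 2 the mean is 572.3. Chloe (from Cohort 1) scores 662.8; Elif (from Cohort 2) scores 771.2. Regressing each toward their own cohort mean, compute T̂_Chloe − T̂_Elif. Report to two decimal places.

T̂_Chloe = 0.551(662.8) + 0.449(537.3) = 606.4505
T̂_Elif = 0.551(771.2) + 0.449(572.3) = 681.8939
Difference = 606.4505 − 681.8939 = -75.4434

-75.44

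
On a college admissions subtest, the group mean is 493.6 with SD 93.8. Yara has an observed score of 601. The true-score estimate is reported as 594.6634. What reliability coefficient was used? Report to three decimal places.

0.941

T̂ = ρX + (1 − ρ)μ  ⇒  T̂ − μ = ρ(X − μ)
ρ = (T̂ − μ)/(X − μ) = (594.6634 − 493.6) / (601 − 493.6) = 101.0634 / 107.4 = 0.94100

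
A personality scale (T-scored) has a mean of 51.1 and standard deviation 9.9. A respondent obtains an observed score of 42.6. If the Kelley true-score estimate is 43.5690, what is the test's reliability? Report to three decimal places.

0.886

T̂ = ρX + (1 − ρ)μ  ⇒  T̂ − μ = ρ(X − μ)
ρ = (T̂ − μ)/(X − μ) = (43.5690 − 51.1) / (42.6 − 51.1) = -7.5310 / -8.5 = 0.88600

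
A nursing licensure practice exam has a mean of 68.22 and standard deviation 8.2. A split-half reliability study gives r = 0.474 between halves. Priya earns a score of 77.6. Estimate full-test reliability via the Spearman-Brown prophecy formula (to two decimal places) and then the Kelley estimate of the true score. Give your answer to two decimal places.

74.22

Spearman-Brown: ρ = 2r/(1 + r) = 2(0.474)/(1 + 0.474) = 0.9480/1.474 = 0.6431 → 0.64
T̂ = ρX + (1 − ρ)μ
  = 0.64 × 77.6 + 0.36 × 68.22
  = 49.664 + 24.5592
  = 74.223
  ≈ 74.22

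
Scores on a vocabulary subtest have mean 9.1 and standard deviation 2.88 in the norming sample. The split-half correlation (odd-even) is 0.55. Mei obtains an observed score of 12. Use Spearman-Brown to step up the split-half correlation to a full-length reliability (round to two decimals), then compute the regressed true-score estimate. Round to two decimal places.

Spearman-Brown: ρ = 2r/(1 + r) = 2(0.55)/(1 + 0.55) = 1.100/1.55 = 0.7097 → 0.71
Kelley's formula gives T̂ = 0.71·12 + 0.29·9.1 = 8.52 + 2.639 = 11.159.

11.16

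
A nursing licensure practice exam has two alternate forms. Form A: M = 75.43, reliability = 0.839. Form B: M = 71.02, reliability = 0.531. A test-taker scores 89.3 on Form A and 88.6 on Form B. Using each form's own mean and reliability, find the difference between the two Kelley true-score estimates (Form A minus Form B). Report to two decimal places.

T̂_A = 0.839(89.3) + 0.161(75.43) = 87.0669
T̂_B = 0.531(88.6) + 0.469(71.02) = 80.3550
T̂_A − T̂_B = 6.7120

6.71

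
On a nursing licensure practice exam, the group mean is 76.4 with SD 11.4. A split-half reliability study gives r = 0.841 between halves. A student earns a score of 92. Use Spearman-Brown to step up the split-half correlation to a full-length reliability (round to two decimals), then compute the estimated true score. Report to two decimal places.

Spearman-Brown: ρ = 2r/(1 + r) = 2(0.841)/(1 + 0.841) = 1.6820/1.841 = 0.9136 → 0.91
T̂ = 0.91(92) + 0.09(76.4) = 83.72 + 6.876 = 90.596 → 90.60

90.60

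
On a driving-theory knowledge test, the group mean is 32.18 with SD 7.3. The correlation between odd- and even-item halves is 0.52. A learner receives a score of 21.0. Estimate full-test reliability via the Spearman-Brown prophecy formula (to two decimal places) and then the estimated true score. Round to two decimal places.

24.58

Spearman-Brown: ρ = 2r/(1 + r) = 2(0.52)/(1 + 0.52) = 1.040/1.52 = 0.6842 → 0.68
T̂ = ρX + (1 − ρ)μ
  = 0.68 × 21.0 + 0.32 × 32.18
  = 14.280 + 10.2976
  = 24.578
  ≈ 24.58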